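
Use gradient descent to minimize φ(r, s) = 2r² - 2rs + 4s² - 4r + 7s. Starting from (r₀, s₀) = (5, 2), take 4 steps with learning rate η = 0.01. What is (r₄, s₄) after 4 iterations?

∇φ = (4r - 2s - 4, -2r + 8s + 7)
(r₁, s₁) = (5, 2) − 0.01·(12, 13) = (4.88, 1.87)
(r₂, s₂) = (4.88, 1.87) − 0.01·(11.78, 12.2) = (4.7622, 1.748)
(r₃, s₃) = (4.7622, 1.748) − 0.01·(11.5528, 11.4596) = (4.646672, 1.633404)
(r₄, s₄) = (4.646672, 1.633404) − 0.01·(11.31988, 10.773888) = (4.5334732, 1.52566512)

(4.5334732, 1.52566512)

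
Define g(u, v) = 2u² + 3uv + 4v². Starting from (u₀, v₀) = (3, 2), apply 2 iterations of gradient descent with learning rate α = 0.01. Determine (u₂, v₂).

(2.6547, 1.5254)

∇g = (4u + 3v, 3u + 8v)
(u₁, v₁) = (3, 2) − 0.01·(18, 25) = (2.82, 1.75)
(u₂, v₂) = (2.82, 1.75) − 0.01·(16.53, 22.46) = (2.6547, 1.5254)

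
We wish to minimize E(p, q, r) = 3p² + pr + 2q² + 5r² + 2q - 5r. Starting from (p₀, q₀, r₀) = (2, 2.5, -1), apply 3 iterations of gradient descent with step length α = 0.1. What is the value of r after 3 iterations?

∇E = (6p + r, 4q + 2, p + 10r - 5)
(p₁, q₁, r₁) = (2, 2.5, -1) − 0.1·(11, 12, -13) = (0.9, 1.3, 0.3)
(p₂, q₂, r₂) = (0.9, 1.3, 0.3) − 0.1·(5.7, 7.2, -1.1) = (0.33, 0.58, 0.41)
(p₃, q₃, r₃) = (0.33, 0.58, 0.41) − 0.1·(2.39, 4.32, -0.57) = (0.091, 0.148, 0.467)
r = 0.467

0.467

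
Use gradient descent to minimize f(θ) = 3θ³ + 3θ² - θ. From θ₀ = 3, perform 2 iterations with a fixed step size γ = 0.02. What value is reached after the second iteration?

0.740512

f′(θ) = 9θ² + 6θ - 1
Step 1: f′(3) = 98; θ₁ = 3 − 0.02·98 = 1.04
Step 2: f′(1.04) = 14.9744; θ₂ = 1.04 − 0.02·14.9744 = 0.740512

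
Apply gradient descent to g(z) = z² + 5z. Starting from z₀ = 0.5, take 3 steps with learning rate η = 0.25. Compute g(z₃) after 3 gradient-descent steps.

g′(z) = 2z + 5
z₁ = 0.5 − 0.25·6 = -1
z₂ = -1 − 0.25·3 = -1.75
z₃ = -1.75 − 0.25·1.5 = -2.125
g(-2.125) = -6.109375

-6.109375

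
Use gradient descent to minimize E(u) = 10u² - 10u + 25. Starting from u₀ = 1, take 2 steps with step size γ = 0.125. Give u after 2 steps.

E′(u) = 20u - 10
Step 1: E′(1) = 10; u₁ = 1 − 0.125·10 = -0.25
Step 2: E′(-0.25) = -15; u₂ = -0.25 − 0.125·(-15) = 1.625

1.625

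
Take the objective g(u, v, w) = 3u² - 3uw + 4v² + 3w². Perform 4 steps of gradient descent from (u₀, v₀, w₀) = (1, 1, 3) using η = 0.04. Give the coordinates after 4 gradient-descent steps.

(1.03161856, 0.21381376, 1.36716288)

∇g = (6u - 3w, 8v, -3u + 6w)
(u₁, v₁, w₁) = (1, 1, 3) − 0.04·(-3, 8, 15) = (1.12, 0.68, 2.4)
(u₂, v₂, w₂) = (1.12, 0.68, 2.4) − 0.04·(-0.48, 5.44, 11.04) = (1.1392, 0.4624, 1.9584)
(u₃, v₃, w₃) = (1.1392, 0.4624, 1.9584) − 0.04·(0.96, 3.6992, 8.3328) = (1.1008, 0.314432, 1.625088)
(u₄, v₄, w₄) = (1.1008, 0.314432, 1.625088) − 0.04·(1.729536, 2.515456, 6.448128) = (1.03161856, 0.21381376, 1.36716288)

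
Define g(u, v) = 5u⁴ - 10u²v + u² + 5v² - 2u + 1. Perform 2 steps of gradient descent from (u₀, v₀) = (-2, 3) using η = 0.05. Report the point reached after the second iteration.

(1.393, 1.795)

∇g = (20u³ - 20uv + 2u - 2, -10u² + 10v)
(u₁, v₁) = (-2, 3) − 0.05·(-46, -10) = (0.3, 3.5)
(u₂, v₂) = (0.3, 3.5) − 0.05·(-21.86, 34.1) = (1.393, 1.795)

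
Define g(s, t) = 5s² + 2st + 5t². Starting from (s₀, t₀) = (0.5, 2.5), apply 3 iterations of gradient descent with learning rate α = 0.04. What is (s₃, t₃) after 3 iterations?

∇g = (10s + 2t, 2s + 10t)
Step 1: at (0.5, 2.5), ∇g = (10, 26) → (0.5, 2.5) − 0.04·(10, 26) = (0.1, 1.46)
Step 2: at (0.1, 1.46), ∇g = (3.92, 14.8) → (0.1, 1.46) − 0.04·(3.92, 14.8) = (-0.0568, 0.868)
Step 3: at (-0.0568, 0.868), ∇g = (1.168, 8.5664) → (-0.0568, 0.868) − 0.04·(1.168, 8.5664) = (-0.10352, 0.525344)

(-0.10352, 0.525344)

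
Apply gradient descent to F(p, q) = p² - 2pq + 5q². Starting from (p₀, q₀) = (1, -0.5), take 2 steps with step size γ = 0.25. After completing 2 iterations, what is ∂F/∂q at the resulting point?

-19

∇F = (2p - 2q, -2p + 10q)
(p₁, q₁) = (1, -0.5) − 0.25·(3, -7) = (0.25, 1.25)
(p₂, q₂) = (0.25, 1.25) − 0.25·(-2, 12) = (0.75, -1.75)
∂F/∂q at (0.75, -1.75) = -19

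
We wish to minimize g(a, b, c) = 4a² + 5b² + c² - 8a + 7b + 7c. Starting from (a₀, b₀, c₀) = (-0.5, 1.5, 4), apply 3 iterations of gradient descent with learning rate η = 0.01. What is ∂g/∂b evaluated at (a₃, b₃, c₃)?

∇g = (8a - 8, 10b + 7, 2c + 7)
Step 1: at (-0.5, 1.5, 4), ∇g = (-12, 22, 15) → (-0.5, 1.5, 4) − 0.01·(-12, 22, 15) = (-0.38, 1.28, 3.85)
Step 2: at (-0.38, 1.28, 3.85), ∇g = (-11.04, 19.8, 14.7) → (-0.38, 1.28, 3.85) − 0.01·(-11.04, 19.8, 14.7) = (-0.2696, 1.082, 3.703)
Step 3: at (-0.2696, 1.082, 3.703), ∇g = (-10.1568, 17.82, 14.406) → (-0.2696, 1.082, 3.703) − 0.01·(-10.1568, 17.82, 14.406) = (-0.168032, 0.9038, 3.55894)
∂g/∂b at (-0.168032, 0.9038, 3.55894) = 16.038

16.038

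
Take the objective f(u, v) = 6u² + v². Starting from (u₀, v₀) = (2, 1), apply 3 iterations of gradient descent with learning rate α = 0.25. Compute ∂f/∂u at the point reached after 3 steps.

∇f = (12u, 2v)
(u₁, v₁) = (2, 1) − 0.25·(24, 2) = (-4, 0.5)
(u₂, v₂) = (-4, 0.5) − 0.25·(-48, 1) = (8, 0.25)
(u₃, v₃) = (8, 0.25) − 0.25·(96, 0.5) = (-16, 0.125)
∂f/∂u at (-16, 0.125) = -192

-192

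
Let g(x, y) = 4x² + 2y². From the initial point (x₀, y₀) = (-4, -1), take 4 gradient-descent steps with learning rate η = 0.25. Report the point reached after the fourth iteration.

(-4, 0)

∇g = (8x, 4y)
Step 1: at (-4, -1), ∇g = (-32, -4) → (-4, -1) − 0.25·(-32, -4) = (4, 0)
Step 2: at (4, 0), ∇g = (32, 0) → (4, 0) − 0.25·(32, 0) = (-4, 0)
Step 3: at (-4, 0), ∇g = (-32, 0) → (-4, 0) − 0.25·(-32, 0) = (4, 0)
Step 4: at (4, 0), ∇g = (32, 0) → (4, 0) − 0.25·(32, 0) = (-4, 0)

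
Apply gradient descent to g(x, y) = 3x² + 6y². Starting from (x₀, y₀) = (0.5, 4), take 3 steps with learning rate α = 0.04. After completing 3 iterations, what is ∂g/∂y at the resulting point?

∇g = (6x, 12y)
Step 1: at (0.5, 4), ∇g = (3, 48) → (0.5, 4) − 0.04·(3, 48) = (0.38, 2.08)
Step 2: at (0.38, 2.08), ∇g = (2.28, 24.96) → (0.38, 2.08) − 0.04·(2.28, 24.96) = (0.2888, 1.0816)
Step 3: at (0.2888, 1.0816), ∇g = (1.7328, 12.9792) → (0.2888, 1.0816) − 0.04·(1.7328, 12.9792) = (0.219488, 0.562432)
∂g/∂y at (0.219488, 0.562432) = 6.749184

6.749184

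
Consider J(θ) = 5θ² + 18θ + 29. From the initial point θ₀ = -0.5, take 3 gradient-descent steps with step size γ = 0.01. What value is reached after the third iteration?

J′(θ) = 10θ + 18
Step 1: J′(-0.5) = 13; θ₁ = -0.5 − 0.01·13 = -0.63
Step 2: J′(-0.63) = 11.7; θ₂ = -0.63 − 0.01·11.7 = -0.747
Step 3: J′(-0.747) = 10.53; θ₃ = -0.747 − 0.01·10.53 = -0.8523

-0.8523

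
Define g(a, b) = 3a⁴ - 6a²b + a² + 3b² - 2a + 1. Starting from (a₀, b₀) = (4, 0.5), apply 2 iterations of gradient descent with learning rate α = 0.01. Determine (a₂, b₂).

∇g = (12a³ - 12ab + 2a - 2, -6a² + 6b)
Step 1: at (4, 0.5), ∇g = (750, -93) → (4, 0.5) − 0.01·(750, -93) = (-3.5, 1.43)
Step 2: at (-3.5, 1.43), ∇g = (-463.44, -64.92) → (-3.5, 1.43) − 0.01·(-463.44, -64.92) = (1.1344, 2.0792)

(1.1344, 2.0792)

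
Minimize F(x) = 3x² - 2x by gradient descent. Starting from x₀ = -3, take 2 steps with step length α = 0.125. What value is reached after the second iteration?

0.125

F′(x) = 6x - 2
x₁ = -3 − 0.125·(-20) = -0.5
x₂ = -0.5 − 0.125·(-5) = 0.125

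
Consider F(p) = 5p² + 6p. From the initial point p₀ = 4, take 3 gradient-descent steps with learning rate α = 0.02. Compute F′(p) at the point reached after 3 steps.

23.552

F′(p) = 10p + 6
p₁ = 4 − 0.02·46 = 3.08
p₂ = 3.08 − 0.02·36.8 = 2.344
p₃ = 2.344 − 0.02·29.44 = 1.7552
F′(p) at (1.7552) = 23.552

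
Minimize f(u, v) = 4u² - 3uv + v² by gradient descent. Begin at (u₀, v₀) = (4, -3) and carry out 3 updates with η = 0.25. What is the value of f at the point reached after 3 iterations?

549.75390625

∇f = (8u - 3v, -3u + 2v)
Step 1: at (4, -3), ∇f = (41, -18) → (4, -3) − 0.25·(41, -18) = (-6.25, 1.5)
Step 2: at (-6.25, 1.5), ∇f = (-54.5, 21.75) → (-6.25, 1.5) − 0.25·(-54.5, 21.75) = (7.375, -3.9375)
Step 3: at (7.375, -3.9375), ∇f = (70.8125, -30) → (7.375, -3.9375) − 0.25·(70.8125, -30) = (-10.328125, 3.5625)
f(-10.328125, 3.5625) = 549.75390625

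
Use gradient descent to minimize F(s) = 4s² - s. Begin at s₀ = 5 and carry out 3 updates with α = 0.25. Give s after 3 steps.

-4.75

F′(s) = 8s - 1
Step 1: F′(5) = 39; s₁ = 5 − 0.25·39 = -4.75
Step 2: F′(-4.75) = -39; s₂ = -4.75 − 0.25·(-39) = 5
Step 3: F′(5) = 39; s₃ = 5 − 0.25·39 = -4.75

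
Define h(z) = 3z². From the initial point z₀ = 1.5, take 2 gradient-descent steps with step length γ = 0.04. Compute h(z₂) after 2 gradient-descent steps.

2.25194688

h′(z) = 6z
Step 1: h′(1.5) = 9; z₁ = 1.5 − 0.04·9 = 1.14
Step 2: h′(1.14) = 6.84; z₂ = 1.14 − 0.04·6.84 = 0.8664
h(0.8664) = 2.25194688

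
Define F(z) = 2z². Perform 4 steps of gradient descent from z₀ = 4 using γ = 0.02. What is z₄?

2.86557184

F′(z) = 4z
Step 1: F′(4) = 16; z₁ = 4 − 0.02·16 = 3.68
Step 2: F′(3.68) = 14.72; z₂ = 3.68 − 0.02·14.72 = 3.3856
Step 3: F′(3.3856) = 13.5424; z₃ = 3.3856 − 0.02·13.5424 = 3.114752
Step 4: F′(3.114752) = 12.459008; z₄ = 3.114752 − 0.02·12.459008 = 2.86557184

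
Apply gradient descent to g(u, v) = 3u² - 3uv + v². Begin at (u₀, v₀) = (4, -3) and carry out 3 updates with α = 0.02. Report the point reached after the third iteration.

(2.307064, -2.073792)

∇g = (6u - 3v, -3u + 2v)
(u₁, v₁) = (4, -3) − 0.02·(33, -18) = (3.34, -2.64)
(u₂, v₂) = (3.34, -2.64) − 0.02·(27.96, -15.3) = (2.7808, -2.334)
(u₃, v₃) = (2.7808, -2.334) − 0.02·(23.6868, -13.0104) = (2.307064, -2.073792)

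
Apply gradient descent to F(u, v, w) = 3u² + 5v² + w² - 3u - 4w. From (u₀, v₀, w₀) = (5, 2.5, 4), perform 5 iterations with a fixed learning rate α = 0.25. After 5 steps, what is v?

-18.984375

∇F = (6u - 3, 10v, 2w - 4)
Step 1: at (5, 2.5, 4), ∇F = (27, 25, 4) → (5, 2.5, 4) − 0.25·(27, 25, 4) = (-1.75, -3.75, 3)
Step 2: at (-1.75, -3.75, 3), ∇F = (-13.5, -37.5, 2) → (-1.75, -3.75, 3) − 0.25·(-13.5, -37.5, 2) = (1.625, 5.625, 2.5)
Step 3: at (1.625, 5.625, 2.5), ∇F = (6.75, 56.25, 1) → (1.625, 5.625, 2.5) − 0.25·(6.75, 56.25, 1) = (-0.0625, -8.4375, 2.25)
Step 4: at (-0.0625, -8.4375, 2.25), ∇F = (-3.375, -84.375, 0.5) → (-0.0625, -8.4375, 2.25) − 0.25·(-3.375, -84.375, 0.5) = (0.78125, 12.65625, 2.125)
Step 5: at (0.78125, 12.65625, 2.125), ∇F = (1.6875, 126.5625, 0.25) → (0.78125, 12.65625, 2.125) − 0.25·(1.6875, 126.5625, 0.25) = (0.359375, -18.984375, 2.0625)
v = -18.984375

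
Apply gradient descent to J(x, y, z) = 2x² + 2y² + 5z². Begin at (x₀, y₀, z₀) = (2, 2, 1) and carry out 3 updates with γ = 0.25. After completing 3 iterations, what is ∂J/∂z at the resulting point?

-33.75

∇J = (4x, 4y, 10z)
(x₁, y₁, z₁) = (2, 2, 1) − 0.25·(8, 8, 10) = (0, 0, -1.5)
(x₂, y₂, z₂) = (0, 0, -1.5) − 0.25·(0, 0, -15) = (0, 0, 2.25)
(x₃, y₃, z₃) = (0, 0, 2.25) − 0.25·(0, 0, 22.5) = (0, 0, -3.375)
∂J/∂z at (0, 0, -3.375) = -33.75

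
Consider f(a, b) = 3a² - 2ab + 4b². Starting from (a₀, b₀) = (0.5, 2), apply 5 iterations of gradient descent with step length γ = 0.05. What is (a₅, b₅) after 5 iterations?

(0.28817, 0.254455)

∇f = (6a - 2b, -2a + 8b)
Step 1: at (0.5, 2), ∇f = (-1, 15) → (0.5, 2) − 0.05·(-1, 15) = (0.55, 1.25)
Step 2: at (0.55, 1.25), ∇f = (0.8, 8.9) → (0.55, 1.25) − 0.05·(0.8, 8.9) = (0.51, 0.805)
Step 3: at (0.51, 0.805), ∇f = (1.45, 5.42) → (0.51, 0.805) − 0.05·(1.45, 5.42) = (0.4375, 0.534)
Step 4: at (0.4375, 0.534), ∇f = (1.557, 3.397) → (0.4375, 0.534) − 0.05·(1.557, 3.397) = (0.35965, 0.36415)
Step 5: at (0.35965, 0.36415), ∇f = (1.4296, 2.1939) → (0.35965, 0.36415) − 0.05·(1.4296, 2.1939) = (0.28817, 0.254455)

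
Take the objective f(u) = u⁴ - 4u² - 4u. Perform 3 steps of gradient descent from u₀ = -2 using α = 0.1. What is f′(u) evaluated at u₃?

f′(u) = 4u³ - 8u - 4
Step 1: f′(-2) = -20; u₁ = -2 − 0.1·(-20) = 0
Step 2: f′(0) = -4; u₂ = 0 − 0.1·(-4) = 0.4
Step 3: f′(0.4) = -6.944; u₃ = 0.4 − 0.1·(-6.944) = 1.0944
f′(u) at (1.0944) = -7.512098750464

-7.512098750464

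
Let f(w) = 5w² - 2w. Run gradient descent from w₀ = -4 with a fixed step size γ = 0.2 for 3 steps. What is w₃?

f′(w) = 10w - 2
Step 1: f′(-4) = -42; w₁ = -4 − 0.2·(-42) = 4.4
Step 2: f′(4.4) = 42; w₂ = 4.4 − 0.2·42 = -4
Step 3: f′(-4) = -42; w₃ = -4 − 0.2·(-42) = 4.4

4.4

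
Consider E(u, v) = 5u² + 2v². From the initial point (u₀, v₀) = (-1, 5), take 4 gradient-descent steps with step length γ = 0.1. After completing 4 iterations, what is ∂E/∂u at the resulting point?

0

∇E = (10u, 4v)
(u₁, v₁) = (-1, 5) − 0.1·(-10, 20) = (0, 3)
(u₂, v₂) = (0, 3) − 0.1·(0, 12) = (0, 1.8)
(u₃, v₃) = (0, 1.8) − 0.1·(0, 7.2) = (0, 1.08)
(u₄, v₄) = (0, 1.08) − 0.1·(0, 4.32) = (0, 0.648)
∂E/∂u at (0, 0.648) = 0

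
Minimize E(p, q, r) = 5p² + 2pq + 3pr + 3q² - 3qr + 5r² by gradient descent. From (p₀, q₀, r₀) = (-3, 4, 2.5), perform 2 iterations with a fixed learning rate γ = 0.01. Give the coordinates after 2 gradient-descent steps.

(-2.7212, 3.7922, 2.4165)

∇E = (10p + 2q + 3r, 2p + 6q - 3r, 3p - 3q + 10r)
(p₁, q₁, r₁) = (-3, 4, 2.5) − 0.01·(-14.5, 10.5, 4) = (-2.855, 3.895, 2.46)
(p₂, q₂, r₂) = (-2.855, 3.895, 2.46) − 0.01·(-13.38, 10.28, 4.35) = (-2.7212, 3.7922, 2.4165)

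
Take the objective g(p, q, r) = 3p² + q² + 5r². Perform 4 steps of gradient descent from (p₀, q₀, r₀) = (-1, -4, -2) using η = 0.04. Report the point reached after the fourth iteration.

(-0.33362176, -2.86557184, -0.2592)

∇g = (6p, 2q, 10r)
Step 1: at (-1, -4, -2), ∇g = (-6, -8, -20) → (-1, -4, -2) − 0.04·(-6, -8, -20) = (-0.76, -3.68, -1.2)
Step 2: at (-0.76, -3.68, -1.2), ∇g = (-4.56, -7.36, -12) → (-0.76, -3.68, -1.2) − 0.04·(-4.56, -7.36, -12) = (-0.5776, -3.3856, -0.72)
Step 3: at (-0.5776, -3.3856, -0.72), ∇g = (-3.4656, -6.7712, -7.2) → (-0.5776, -3.3856, -0.72) − 0.04·(-3.4656, -6.7712, -7.2) = (-0.438976, -3.114752, -0.432)
Step 4: at (-0.438976, -3.114752, -0.432), ∇g = (-2.633856, -6.229504, -4.32) → (-0.438976, -3.114752, -0.432) − 0.04·(-2.633856, -6.229504, -4.32) = (-0.33362176, -2.86557184, -0.2592)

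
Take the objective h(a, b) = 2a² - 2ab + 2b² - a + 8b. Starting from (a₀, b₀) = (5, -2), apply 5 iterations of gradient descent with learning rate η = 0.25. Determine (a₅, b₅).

∇h = (4a - 2b - 1, -2a + 4b + 8)
(a₁, b₁) = (5, -2) − 0.25·(23, -10) = (-0.75, 0.5)
(a₂, b₂) = (-0.75, 0.5) − 0.25·(-5, 11.5) = (0.5, -2.375)
(a₃, b₃) = (0.5, -2.375) − 0.25·(5.75, -2.5) = (-0.9375, -1.75)
(a₄, b₄) = (-0.9375, -1.75) − 0.25·(-1.25, 2.875) = (-0.625, -2.46875)
(a₅, b₅) = (-0.625, -2.46875) − 0.25·(1.4375, -0.625) = (-0.984375, -2.3125)

(-0.984375, -2.3125)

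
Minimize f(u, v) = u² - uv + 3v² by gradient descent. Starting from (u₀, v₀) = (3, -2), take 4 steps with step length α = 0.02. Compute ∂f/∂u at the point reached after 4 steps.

5.87487232

∇f = (2u - v, -u + 6v)
(u₁, v₁) = (3, -2) − 0.02·(8, -15) = (2.84, -1.7)
(u₂, v₂) = (2.84, -1.7) − 0.02·(7.38, -13.04) = (2.6924, -1.4392)
(u₃, v₃) = (2.6924, -1.4392) − 0.02·(6.824, -11.3276) = (2.55592, -1.212648)
(u₄, v₄) = (2.55592, -1.212648) − 0.02·(6.324488, -9.831808) = (2.42943024, -1.01601184)
∂f/∂u at (2.42943024, -1.01601184) = 5.87487232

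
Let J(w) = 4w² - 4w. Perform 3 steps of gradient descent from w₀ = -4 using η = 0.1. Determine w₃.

0.464

J′(w) = 8w - 4
w₁ = -4 − 0.1·(-36) = -0.4
w₂ = -0.4 − 0.1·(-7.2) = 0.32
w₃ = 0.32 − 0.1·(-1.44) = 0.464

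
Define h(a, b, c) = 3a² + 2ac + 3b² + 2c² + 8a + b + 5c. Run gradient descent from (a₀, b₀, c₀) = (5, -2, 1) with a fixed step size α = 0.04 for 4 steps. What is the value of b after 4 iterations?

∇h = (6a + 2c + 8, 6b + 1, 2a + 4c + 5)
(a₁, b₁, c₁) = (5, -2, 1) − 0.04·(40, -11, 19) = (3.4, -1.56, 0.24)
(a₂, b₂, c₂) = (3.4, -1.56, 0.24) − 0.04·(28.88, -8.36, 12.76) = (2.2448, -1.2256, -0.2704)
(a₃, b₃, c₃) = (2.2448, -1.2256, -0.2704) − 0.04·(20.928, -6.3536, 8.408) = (1.40768, -0.971456, -0.60672)
(a₄, b₄, c₄) = (1.40768, -0.971456, -0.60672) − 0.04·(15.23264, -4.828736, 5.38848) = (0.7983744, -0.77830656, -0.8222592)
b = -0.77830656

-0.77830656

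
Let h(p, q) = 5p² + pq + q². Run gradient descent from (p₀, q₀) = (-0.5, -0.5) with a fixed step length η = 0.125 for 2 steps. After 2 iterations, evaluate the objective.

∇h = (10p + q, p + 2q)
Step 1: at (-0.5, -0.5), ∇h = (-5.5, -1.5) → (-0.5, -0.5) − 0.125·(-5.5, -1.5) = (0.1875, -0.3125)
Step 2: at (0.1875, -0.3125), ∇h = (1.5625, -0.4375) → (0.1875, -0.3125) − 0.125·(1.5625, -0.4375) = (-0.0078125, -0.2578125)
h(-0.0078125, -0.2578125) = 0.06878662109375

0.06878662109375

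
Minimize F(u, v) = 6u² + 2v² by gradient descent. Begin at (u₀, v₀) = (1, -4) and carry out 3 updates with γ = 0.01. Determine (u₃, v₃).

(0.681472, -3.538944)

∇F = (12u, 4v)
Step 1: at (1, -4), ∇F = (12, -16) → (1, -4) − 0.01·(12, -16) = (0.88, -3.84)
Step 2: at (0.88, -3.84), ∇F = (10.56, -15.36) → (0.88, -3.84) − 0.01·(10.56, -15.36) = (0.7744, -3.6864)
Step 3: at (0.7744, -3.6864), ∇F = (9.2928, -14.7456) → (0.7744, -3.6864) − 0.01·(9.2928, -14.7456) = (0.681472, -3.538944)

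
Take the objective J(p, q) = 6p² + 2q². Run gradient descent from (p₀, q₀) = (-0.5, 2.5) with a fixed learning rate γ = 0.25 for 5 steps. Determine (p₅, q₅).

(16, 0)

∇J = (12p, 4q)
Step 1: at (-0.5, 2.5), ∇J = (-6, 10) → (-0.5, 2.5) − 0.25·(-6, 10) = (1, 0)
Step 2: at (1, 0), ∇J = (12, 0) → (1, 0) − 0.25·(12, 0) = (-2, 0)
Step 3: at (-2, 0), ∇J = (-24, 0) → (-2, 0) − 0.25·(-24, 0) = (4, 0)
Step 4: at (4, 0), ∇J = (48, 0) → (4, 0) − 0.25·(48, 0) = (-8, 0)
Step 5: at (-8, 0), ∇J = (-96, 0) → (-8, 0) − 0.25·(-96, 0) = (16, 0)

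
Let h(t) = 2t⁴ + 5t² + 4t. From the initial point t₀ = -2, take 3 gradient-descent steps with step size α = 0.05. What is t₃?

h′(t) = 8t³ + 10t + 4
t₁ = -2 − 0.05·(-80) = 2
t₂ = 2 − 0.05·88 = -2.4
t₃ = -2.4 − 0.05·(-130.592) = 4.1296

4.1296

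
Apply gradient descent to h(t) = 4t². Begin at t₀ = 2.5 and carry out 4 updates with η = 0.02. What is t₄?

h′(t) = 8t
Step 1: h′(2.5) = 20; t₁ = 2.5 − 0.02·20 = 2.1
Step 2: h′(2.1) = 16.8; t₂ = 2.1 − 0.02·16.8 = 1.764
Step 3: h′(1.764) = 14.112; t₃ = 1.764 − 0.02·14.112 = 1.48176
Step 4: h′(1.48176) = 11.85408; t₄ = 1.48176 − 0.02·11.85408 = 1.2446784

1.2446784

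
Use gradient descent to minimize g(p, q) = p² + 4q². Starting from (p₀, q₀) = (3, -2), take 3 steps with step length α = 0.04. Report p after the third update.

∇g = (2p, 8q)
(p₁, q₁) = (3, -2) − 0.04·(6, -16) = (2.76, -1.36)
(p₂, q₂) = (2.76, -1.36) − 0.04·(5.52, -10.88) = (2.5392, -0.9248)
(p₃, q₃) = (2.5392, -0.9248) − 0.04·(5.0784, -7.3984) = (2.336064, -0.628864)
p = 2.336064

2.336064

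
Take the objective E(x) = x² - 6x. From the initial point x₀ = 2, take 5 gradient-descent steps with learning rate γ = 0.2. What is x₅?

E′(x) = 2x - 6
x₁ = 2 − 0.2·(-2) = 2.4
x₂ = 2.4 − 0.2·(-1.2) = 2.64
x₃ = 2.64 − 0.2·(-0.72) = 2.784
x₄ = 2.784 − 0.2·(-0.432) = 2.8704
x₅ = 2.8704 − 0.2·(-0.2592) = 2.92224

2.92224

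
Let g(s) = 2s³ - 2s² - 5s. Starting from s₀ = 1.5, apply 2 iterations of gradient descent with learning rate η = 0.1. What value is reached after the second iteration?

g′(s) = 6s² - 4s - 5
Step 1: g′(1.5) = 2.5; s₁ = 1.5 − 0.1·2.5 = 1.25
Step 2: g′(1.25) = -0.625; s₂ = 1.25 − 0.1·(-0.625) = 1.3125

1.3125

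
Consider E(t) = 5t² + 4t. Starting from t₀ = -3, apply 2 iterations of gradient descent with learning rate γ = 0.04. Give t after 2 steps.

E′(t) = 10t + 4
Step 1: E′(-3) = -26; t₁ = -3 − 0.04·(-26) = -1.96
Step 2: E′(-1.96) = -15.6; t₂ = -1.96 − 0.04·(-15.6) = -1.336

-1.336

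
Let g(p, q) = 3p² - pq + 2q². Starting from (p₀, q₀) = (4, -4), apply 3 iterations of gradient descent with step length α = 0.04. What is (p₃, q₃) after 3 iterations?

(1.463296, -2.07872)

∇g = (6p - q, -p + 4q)
(p₁, q₁) = (4, -4) − 0.04·(28, -20) = (2.88, -3.2)
(p₂, q₂) = (2.88, -3.2) − 0.04·(20.48, -15.68) = (2.0608, -2.5728)
(p₃, q₃) = (2.0608, -2.5728) − 0.04·(14.9376, -12.352) = (1.463296, -2.07872)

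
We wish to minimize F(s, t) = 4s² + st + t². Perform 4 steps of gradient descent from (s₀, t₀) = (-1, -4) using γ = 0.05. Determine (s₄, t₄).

∇F = (8s + t, s + 2t)
Step 1: at (-1, -4), ∇F = (-12, -9) → (-1, -4) − 0.05·(-12, -9) = (-0.4, -3.55)
Step 2: at (-0.4, -3.55), ∇F = (-6.75, -7.5) → (-0.4, -3.55) − 0.05·(-6.75, -7.5) = (-0.0625, -3.175)
Step 3: at (-0.0625, -3.175), ∇F = (-3.675, -6.4125) → (-0.0625, -3.175) − 0.05·(-3.675, -6.4125) = (0.12125, -2.854375)
Step 4: at (0.12125, -2.854375), ∇F = (-1.884375, -5.5875) → (0.12125, -2.854375) − 0.05·(-1.884375, -5.5875) = (0.21546875, -2.575)

(0.21546875, -2.575)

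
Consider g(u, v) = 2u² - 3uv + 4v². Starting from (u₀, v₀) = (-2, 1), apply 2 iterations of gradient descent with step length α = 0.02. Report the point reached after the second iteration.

∇g = (4u - 3v, -3u + 8v)
Step 1: at (-2, 1), ∇g = (-11, 14) → (-2, 1) − 0.02·(-11, 14) = (-1.78, 0.72)
Step 2: at (-1.78, 0.72), ∇g = (-9.28, 11.1) → (-1.78, 0.72) − 0.02·(-9.28, 11.1) = (-1.5944, 0.498)

(-1.5944, 0.498)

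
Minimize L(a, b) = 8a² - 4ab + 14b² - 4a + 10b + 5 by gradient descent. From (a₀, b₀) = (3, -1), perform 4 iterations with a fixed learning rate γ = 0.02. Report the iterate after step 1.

∇L = (16a - 4b - 4, -4a + 28b + 10)
(a₁, b₁) = (3, -1) − 0.02·(48, -30) = (2.04, -0.4)

(2.04, -0.4)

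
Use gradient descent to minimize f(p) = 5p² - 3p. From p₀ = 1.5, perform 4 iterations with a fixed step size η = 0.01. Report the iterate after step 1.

f′(p) = 10p - 3
p₁ = 1.5 − 0.01·12 = 1.38

1.38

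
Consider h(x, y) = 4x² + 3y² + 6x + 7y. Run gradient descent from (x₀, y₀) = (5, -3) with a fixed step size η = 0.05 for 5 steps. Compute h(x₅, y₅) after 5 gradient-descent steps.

∇h = (8x + 6, 6y + 7)
(x₁, y₁) = (5, -3) − 0.05·(46, -11) = (2.7, -2.45)
(x₂, y₂) = (2.7, -2.45) − 0.05·(27.6, -7.7) = (1.32, -2.065)
(x₃, y₃) = (1.32, -2.065) − 0.05·(16.56, -5.39) = (0.492, -1.7955)
(x₄, y₄) = (0.492, -1.7955) − 0.05·(9.936, -3.773) = (-0.0048, -1.60685)
(x₅, y₅) = (-0.0048, -1.60685) − 0.05·(5.9616, -2.6411) = (-0.30288, -1.474795)
h(-0.30288, -1.474795) = -5.248838946325

-5.248838946325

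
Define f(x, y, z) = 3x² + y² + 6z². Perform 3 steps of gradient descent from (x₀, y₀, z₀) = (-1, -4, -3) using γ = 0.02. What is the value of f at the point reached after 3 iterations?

∇f = (6x, 2y, 12z)
(x₁, y₁, z₁) = (-1, -4, -3) − 0.02·(-6, -8, -36) = (-0.88, -3.84, -2.28)
(x₂, y₂, z₂) = (-0.88, -3.84, -2.28) − 0.02·(-5.28, -7.68, -27.36) = (-0.7744, -3.6864, -1.7328)
(x₃, y₃, z₃) = (-0.7744, -3.6864, -1.7328) − 0.02·(-4.6464, -7.3728, -20.7936) = (-0.681472, -3.538944, -1.316928)
f(-0.681472, -3.538944, -1.316928) = 24.323133038592

24.323133038592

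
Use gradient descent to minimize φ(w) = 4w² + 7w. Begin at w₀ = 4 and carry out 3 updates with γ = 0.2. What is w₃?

-1.928

φ′(w) = 8w + 7
Step 1: φ′(4) = 39; w₁ = 4 − 0.2·39 = -3.8
Step 2: φ′(-3.8) = -23.4; w₂ = -3.8 − 0.2·(-23.4) = 0.88
Step 3: φ′(0.88) = 14.04; w₃ = 0.88 − 0.2·14.04 = -1.928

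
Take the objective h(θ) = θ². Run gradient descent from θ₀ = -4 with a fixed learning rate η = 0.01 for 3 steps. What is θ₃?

-3.764768

h′(θ) = 2θ
Step 1: h′(-4) = -8; θ₁ = -4 − 0.01·(-8) = -3.92
Step 2: h′(-3.92) = -7.84; θ₂ = -3.92 − 0.01·(-7.84) = -3.8416
Step 3: h′(-3.8416) = -7.6832; θ₃ = -3.8416 − 0.01·(-7.6832) = -3.764768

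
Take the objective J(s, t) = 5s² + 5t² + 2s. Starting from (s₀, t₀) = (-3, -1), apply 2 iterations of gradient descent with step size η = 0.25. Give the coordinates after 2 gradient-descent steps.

(-6.5, -2.25)

∇J = (10s + 2, 10t)
Step 1: at (-3, -1), ∇J = (-28, -10) → (-3, -1) − 0.25·(-28, -10) = (4, 1.5)
Step 2: at (4, 1.5), ∇J = (42, 15) → (4, 1.5) − 0.25·(42, 15) = (-6.5, -2.25)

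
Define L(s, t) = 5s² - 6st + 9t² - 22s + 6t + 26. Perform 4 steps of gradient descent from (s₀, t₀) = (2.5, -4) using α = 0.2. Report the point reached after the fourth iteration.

∇L = (10s - 6t - 22, -6s + 18t + 6)
Step 1: at (2.5, -4), ∇L = (27, -81) → (2.5, -4) − 0.2·(27, -81) = (-2.9, 12.2)
Step 2: at (-2.9, 12.2), ∇L = (-124.2, 243) → (-2.9, 12.2) − 0.2·(-124.2, 243) = (21.94, -36.4)
Step 3: at (21.94, -36.4), ∇L = (415.8, -780.84) → (21.94, -36.4) − 0.2·(415.8, -780.84) = (-61.22, 119.768)
Step 4: at (-61.22, 119.768), ∇L = (-1352.808, 2529.144) → (-61.22, 119.768) − 0.2·(-1352.808, 2529.144) = (209.3416, -386.0608)

(209.3416, -386.0608)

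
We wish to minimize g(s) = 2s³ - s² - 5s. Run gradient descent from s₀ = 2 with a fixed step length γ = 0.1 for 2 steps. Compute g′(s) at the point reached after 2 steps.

-1.485

g′(s) = 6s² - 2s - 5
s₁ = 2 − 0.1·15 = 0.5
s₂ = 0.5 − 0.1·(-4.5) = 0.95
g′(s) at (0.95) = -1.485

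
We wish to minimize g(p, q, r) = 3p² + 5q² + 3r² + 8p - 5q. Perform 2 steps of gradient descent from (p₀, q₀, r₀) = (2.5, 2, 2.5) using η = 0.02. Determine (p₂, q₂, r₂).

∇g = (6p + 8, 10q - 5, 6r)
(p₁, q₁, r₁) = (2.5, 2, 2.5) − 0.02·(23, 15, 15) = (2.04, 1.7, 2.2)
(p₂, q₂, r₂) = (2.04, 1.7, 2.2) − 0.02·(20.24, 12, 13.2) = (1.6352, 1.46, 1.936)

(1.6352, 1.46, 1.936)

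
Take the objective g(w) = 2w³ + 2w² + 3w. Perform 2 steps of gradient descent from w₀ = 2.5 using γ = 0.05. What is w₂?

g′(w) = 6w² + 4w + 3
w₁ = 2.5 − 0.05·50.5 = -0.025
w₂ = -0.025 − 0.05·2.90375 = -0.1701875

-0.1701875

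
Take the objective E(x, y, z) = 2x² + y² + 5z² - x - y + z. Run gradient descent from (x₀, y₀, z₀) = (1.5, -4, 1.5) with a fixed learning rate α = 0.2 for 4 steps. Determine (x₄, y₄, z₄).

(0.252, -0.0832, 1.5)

∇E = (4x - 1, 2y - 1, 10z + 1)
(x₁, y₁, z₁) = (1.5, -4, 1.5) − 0.2·(5, -9, 16) = (0.5, -2.2, -1.7)
(x₂, y₂, z₂) = (0.5, -2.2, -1.7) − 0.2·(1, -5.4, -16) = (0.3, -1.12, 1.5)
(x₃, y₃, z₃) = (0.3, -1.12, 1.5) − 0.2·(0.2, -3.24, 16) = (0.26, -0.472, -1.7)
(x₄, y₄, z₄) = (0.26, -0.472, -1.7) − 0.2·(0.04, -1.944, -16) = (0.252, -0.0832, 1.5)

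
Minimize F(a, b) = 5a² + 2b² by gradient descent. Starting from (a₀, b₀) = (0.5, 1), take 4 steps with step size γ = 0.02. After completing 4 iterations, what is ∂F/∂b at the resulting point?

2.86557184

∇F = (10a, 4b)
(a₁, b₁) = (0.5, 1) − 0.02·(5, 4) = (0.4, 0.92)
(a₂, b₂) = (0.4, 0.92) − 0.02·(4, 3.68) = (0.32, 0.8464)
(a₃, b₃) = (0.32, 0.8464) − 0.02·(3.2, 3.3856) = (0.256, 0.778688)
(a₄, b₄) = (0.256, 0.778688) − 0.02·(2.56, 3.114752) = (0.2048, 0.71639296)
∂F/∂b at (0.2048, 0.71639296) = 2.86557184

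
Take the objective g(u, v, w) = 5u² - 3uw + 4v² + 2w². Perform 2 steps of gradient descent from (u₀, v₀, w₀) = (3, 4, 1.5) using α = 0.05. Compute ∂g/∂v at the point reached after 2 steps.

∇g = (10u - 3w, 8v, -3u + 4w)
Step 1: at (3, 4, 1.5), ∇g = (25.5, 32, -3) → (3, 4, 1.5) − 0.05·(25.5, 32, -3) = (1.725, 2.4, 1.65)
Step 2: at (1.725, 2.4, 1.65), ∇g = (12.3, 19.2, 1.425) → (1.725, 2.4, 1.65) − 0.05·(12.3, 19.2, 1.425) = (1.11, 1.44, 1.57875)
∂g/∂v at (1.11, 1.44, 1.57875) = 11.52

11.52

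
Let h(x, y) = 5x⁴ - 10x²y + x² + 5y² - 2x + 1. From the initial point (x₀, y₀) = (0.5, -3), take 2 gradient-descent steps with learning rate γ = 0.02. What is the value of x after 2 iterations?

0.0382788

∇h = (20x³ - 20xy + 2x - 2, -10x² + 10y)
(x₁, y₁) = (0.5, -3) − 0.02·(31.5, -32.5) = (-0.13, -2.35)
(x₂, y₂) = (-0.13, -2.35) − 0.02·(-8.41394, -23.669) = (0.0382788, -1.87662)
x = 0.0382788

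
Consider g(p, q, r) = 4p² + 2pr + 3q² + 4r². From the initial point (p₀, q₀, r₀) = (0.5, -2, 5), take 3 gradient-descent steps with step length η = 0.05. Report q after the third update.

∇g = (8p + 2r, 6q, 2p + 8r)
Step 1: at (0.5, -2, 5), ∇g = (14, -12, 41) → (0.5, -2, 5) − 0.05·(14, -12, 41) = (-0.2, -1.4, 2.95)
Step 2: at (-0.2, -1.4, 2.95), ∇g = (4.3, -8.4, 23.2) → (-0.2, -1.4, 2.95) − 0.05·(4.3, -8.4, 23.2) = (-0.415, -0.98, 1.79)
Step 3: at (-0.415, -0.98, 1.79), ∇g = (0.26, -5.88, 13.49) → (-0.415, -0.98, 1.79) − 0.05·(0.26, -5.88, 13.49) = (-0.428, -0.686, 1.1155)
q = -0.686

-0.686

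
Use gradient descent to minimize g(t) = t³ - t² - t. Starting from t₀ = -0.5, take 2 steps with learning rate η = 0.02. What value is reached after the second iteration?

g′(t) = 3t² - 2t - 1
Step 1: g′(-0.5) = 0.75; t₁ = -0.5 − 0.02·0.75 = -0.515
Step 2: g′(-0.515) = 0.825675; t₂ = -0.515 − 0.02·0.825675 = -0.5315135

-0.5315135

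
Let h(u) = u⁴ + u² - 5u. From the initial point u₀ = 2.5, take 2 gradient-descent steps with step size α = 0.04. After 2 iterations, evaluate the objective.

-0.9584

h′(u) = 4u³ + 2u - 5
u₁ = 2.5 − 0.04·62.5 = 0
u₂ = 0 − 0.04·(-5) = 0.2
h(0.2) = -0.9584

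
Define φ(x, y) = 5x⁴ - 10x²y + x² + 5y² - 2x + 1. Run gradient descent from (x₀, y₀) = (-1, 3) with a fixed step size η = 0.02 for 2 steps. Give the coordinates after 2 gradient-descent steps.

∇φ = (20x³ - 20xy + 2x - 2, -10x² + 10y)
Step 1: at (-1, 3), ∇φ = (36, 20) → (-1, 3) − 0.02·(36, 20) = (-1.72, 2.6)
Step 2: at (-1.72, 2.6), ∇φ = (-17.76896, -3.584) → (-1.72, 2.6) − 0.02·(-17.76896, -3.584) = (-1.3646208, 2.67168)

(-1.3646208, 2.67168)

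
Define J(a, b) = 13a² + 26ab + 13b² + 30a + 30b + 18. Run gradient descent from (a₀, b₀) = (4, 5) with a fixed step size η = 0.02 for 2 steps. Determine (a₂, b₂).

(-1.0688, -0.0688)

∇J = (26a + 26b + 30, 26a + 26b + 30)
Step 1: at (4, 5), ∇J = (264, 264) → (4, 5) − 0.02·(264, 264) = (-1.28, -0.28)
Step 2: at (-1.28, -0.28), ∇J = (-10.56, -10.56) → (-1.28, -0.28) − 0.02·(-10.56, -10.56) = (-1.0688, -0.0688)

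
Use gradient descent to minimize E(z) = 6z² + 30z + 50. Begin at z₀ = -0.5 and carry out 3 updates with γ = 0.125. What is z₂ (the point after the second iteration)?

-2

E′(z) = 12z + 30
Step 1: E′(-0.5) = 24; z₁ = -0.5 − 0.125·24 = -3.5
Step 2: E′(-3.5) = -12; z₂ = -3.5 − 0.125·(-12) = -2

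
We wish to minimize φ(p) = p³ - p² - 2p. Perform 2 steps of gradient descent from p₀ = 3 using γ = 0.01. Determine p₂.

φ′(p) = 3p² - 2p - 2
p₁ = 3 − 0.01·19 = 2.81
p₂ = 2.81 − 0.01·16.0683 = 2.649317

2.649317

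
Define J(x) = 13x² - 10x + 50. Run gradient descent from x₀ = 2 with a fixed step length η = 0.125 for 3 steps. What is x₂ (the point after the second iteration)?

J′(x) = 26x - 10
Step 1: J′(2) = 42; x₁ = 2 − 0.125·42 = -3.25
Step 2: J′(-3.25) = -94.5; x₂ = -3.25 − 0.125·(-94.5) = 8.5625

8.5625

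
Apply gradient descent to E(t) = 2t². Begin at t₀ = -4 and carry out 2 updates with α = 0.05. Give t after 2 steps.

-2.56

E′(t) = 4t
Step 1: E′(-4) = -16; t₁ = -4 − 0.05·(-16) = -3.2
Step 2: E′(-3.2) = -12.8; t₂ = -3.2 − 0.05·(-12.8) = -2.56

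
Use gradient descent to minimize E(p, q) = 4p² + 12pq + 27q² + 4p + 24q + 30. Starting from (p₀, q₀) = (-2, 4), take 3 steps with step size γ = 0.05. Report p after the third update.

-6.824

∇E = (8p + 12q + 4, 12p + 54q + 24)
Step 1: at (-2, 4), ∇E = (36, 216) → (-2, 4) − 0.05·(36, 216) = (-3.8, -6.8)
Step 2: at (-3.8, -6.8), ∇E = (-108, -388.8) → (-3.8, -6.8) − 0.05·(-108, -388.8) = (1.6, 12.64)
Step 3: at (1.6, 12.64), ∇E = (168.48, 725.76) → (1.6, 12.64) − 0.05·(168.48, 725.76) = (-6.824, -23.648)
p = -6.824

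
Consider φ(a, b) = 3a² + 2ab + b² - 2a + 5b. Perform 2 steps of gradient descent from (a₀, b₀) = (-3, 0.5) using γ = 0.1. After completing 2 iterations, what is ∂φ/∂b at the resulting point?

4.56

∇φ = (6a + 2b - 2, 2a + 2b + 5)
Step 1: at (-3, 0.5), ∇φ = (-19, 0) → (-3, 0.5) − 0.1·(-19, 0) = (-1.1, 0.5)
Step 2: at (-1.1, 0.5), ∇φ = (-7.6, 3.8) → (-1.1, 0.5) − 0.1·(-7.6, 3.8) = (-0.34, 0.12)
∂φ/∂b at (-0.34, 0.12) = 4.56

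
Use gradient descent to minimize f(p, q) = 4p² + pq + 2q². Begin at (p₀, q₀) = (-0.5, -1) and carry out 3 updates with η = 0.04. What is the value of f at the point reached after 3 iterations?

∇f = (8p + q, p + 4q)
Step 1: at (-0.5, -1), ∇f = (-5, -4.5) → (-0.5, -1) − 0.04·(-5, -4.5) = (-0.3, -0.82)
Step 2: at (-0.3, -0.82), ∇f = (-3.22, -3.58) → (-0.3, -0.82) − 0.04·(-3.22, -3.58) = (-0.1712, -0.6768)
Step 3: at (-0.1712, -0.6768), ∇f = (-2.0464, -2.8784) → (-0.1712, -0.6768) − 0.04·(-2.0464, -2.8784) = (-0.089344, -0.561664)
f(-0.089344, -0.561664) = 0.713043607552

0.713043607552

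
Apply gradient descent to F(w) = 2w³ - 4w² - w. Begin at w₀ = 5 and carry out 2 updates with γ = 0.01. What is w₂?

F′(w) = 6w² - 8w - 1
w₁ = 5 − 0.01·109 = 3.91
w₂ = 3.91 − 0.01·59.4486 = 3.315514

3.315514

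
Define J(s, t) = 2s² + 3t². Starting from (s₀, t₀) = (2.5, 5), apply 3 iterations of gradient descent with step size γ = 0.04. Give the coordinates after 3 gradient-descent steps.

∇J = (4s, 6t)
(s₁, t₁) = (2.5, 5) − 0.04·(10, 30) = (2.1, 3.8)
(s₂, t₂) = (2.1, 3.8) − 0.04·(8.4, 22.8) = (1.764, 2.888)
(s₃, t₃) = (1.764, 2.888) − 0.04·(7.056, 17.328) = (1.48176, 2.19488)

(1.48176, 2.19488)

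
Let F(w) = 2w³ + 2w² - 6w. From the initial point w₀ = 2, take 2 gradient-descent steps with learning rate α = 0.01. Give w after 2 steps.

F′(w) = 6w² + 4w - 6
Step 1: F′(2) = 26; w₁ = 2 − 0.01·26 = 1.74
Step 2: F′(1.74) = 19.1256; w₂ = 1.74 − 0.01·19.1256 = 1.548744

1.548744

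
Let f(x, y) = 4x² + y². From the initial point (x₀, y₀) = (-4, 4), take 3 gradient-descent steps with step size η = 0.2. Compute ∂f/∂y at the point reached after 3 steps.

∇f = (8x, 2y)
Step 1: at (-4, 4), ∇f = (-32, 8) → (-4, 4) − 0.2·(-32, 8) = (2.4, 2.4)
Step 2: at (2.4, 2.4), ∇f = (19.2, 4.8) → (2.4, 2.4) − 0.2·(19.2, 4.8) = (-1.44, 1.44)
Step 3: at (-1.44, 1.44), ∇f = (-11.52, 2.88) → (-1.44, 1.44) − 0.2·(-11.52, 2.88) = (0.864, 0.864)
∂f/∂y at (0.864, 0.864) = 1.728

1.728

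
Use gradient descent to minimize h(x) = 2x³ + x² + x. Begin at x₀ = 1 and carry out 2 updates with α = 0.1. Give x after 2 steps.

h′(x) = 6x² + 2x + 1
x₁ = 1 − 0.1·9 = 0.1
x₂ = 0.1 − 0.1·1.26 = -0.026

-0.026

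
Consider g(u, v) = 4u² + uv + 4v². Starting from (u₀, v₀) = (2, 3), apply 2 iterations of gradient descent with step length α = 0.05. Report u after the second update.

∇g = (8u + v, u + 8v)
(u₁, v₁) = (2, 3) − 0.05·(19, 26) = (1.05, 1.7)
(u₂, v₂) = (1.05, 1.7) − 0.05·(10.1, 14.65) = (0.545, 0.9675)
u = 0.545

0.545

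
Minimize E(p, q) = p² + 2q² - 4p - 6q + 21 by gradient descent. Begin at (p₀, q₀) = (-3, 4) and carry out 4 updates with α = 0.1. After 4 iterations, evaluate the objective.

∇E = (2p - 4, 4q - 6)
Step 1: at (-3, 4), ∇E = (-10, 10) → (-3, 4) − 0.1·(-10, 10) = (-2, 3)
Step 2: at (-2, 3), ∇E = (-8, 6) → (-2, 3) − 0.1·(-8, 6) = (-1.2, 2.4)
Step 3: at (-1.2, 2.4), ∇E = (-6.4, 3.6) → (-1.2, 2.4) − 0.1·(-6.4, 3.6) = (-0.56, 2.04)
Step 4: at (-0.56, 2.04), ∇E = (-5.12, 2.16) → (-0.56, 2.04) − 0.1·(-5.12, 2.16) = (-0.048, 1.824)
E(-0.048, 1.824) = 16.904256

16.904256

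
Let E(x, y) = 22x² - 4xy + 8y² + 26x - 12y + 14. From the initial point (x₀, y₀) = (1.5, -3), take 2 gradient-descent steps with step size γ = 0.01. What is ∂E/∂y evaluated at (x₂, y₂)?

∇E = (44x - 4y + 26, -4x + 16y - 12)
(x₁, y₁) = (1.5, -3) − 0.01·(104, -66) = (0.46, -2.34)
(x₂, y₂) = (0.46, -2.34) − 0.01·(55.6, -51.28) = (-0.096, -1.8272)
∂E/∂y at (-0.096, -1.8272) = -40.8512

-40.8512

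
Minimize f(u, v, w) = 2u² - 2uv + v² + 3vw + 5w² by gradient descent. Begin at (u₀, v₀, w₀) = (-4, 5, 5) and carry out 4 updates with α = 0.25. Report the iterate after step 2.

(-1.625, 8.0625, 19.3125)

∇f = (4u - 2v, -2u + 2v + 3w, 3v + 10w)
(u₁, v₁, w₁) = (-4, 5, 5) − 0.25·(-26, 33, 65) = (2.5, -3.25, -11.25)
(u₂, v₂, w₂) = (2.5, -3.25, -11.25) − 0.25·(16.5, -45.25, -122.25) = (-1.625, 8.0625, 19.3125)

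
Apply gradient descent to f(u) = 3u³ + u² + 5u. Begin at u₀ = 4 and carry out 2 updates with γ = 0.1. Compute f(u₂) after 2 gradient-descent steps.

-7050586.790996943

f′(u) = 9u² + 2u + 5
Step 1: f′(4) = 157; u₁ = 4 − 0.1·157 = -11.7
Step 2: f′(-11.7) = 1213.61; u₂ = -11.7 − 0.1·1213.61 = -133.061
f(-133.061) = -7050586.790996943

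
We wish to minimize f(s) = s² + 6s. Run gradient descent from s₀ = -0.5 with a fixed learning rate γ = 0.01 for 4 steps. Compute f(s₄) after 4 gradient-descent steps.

f′(s) = 2s + 6
Step 1: f′(-0.5) = 5; s₁ = -0.5 − 0.01·5 = -0.55
Step 2: f′(-0.55) = 4.9; s₂ = -0.55 − 0.01·4.9 = -0.599
Step 3: f′(-0.599) = 4.802; s₃ = -0.599 − 0.01·4.802 = -0.64702
Step 4: f′(-0.64702) = 4.70596; s₄ = -0.64702 − 0.01·4.70596 = -0.6940796
f(-0.6940796) = -3.68273110886384

-3.68273110886384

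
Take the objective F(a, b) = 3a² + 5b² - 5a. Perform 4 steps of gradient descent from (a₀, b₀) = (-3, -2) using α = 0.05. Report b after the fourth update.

∇F = (6a - 5, 10b)
(a₁, b₁) = (-3, -2) − 0.05·(-23, -20) = (-1.85, -1)
(a₂, b₂) = (-1.85, -1) − 0.05·(-16.1, -10) = (-1.045, -0.5)
(a₃, b₃) = (-1.045, -0.5) − 0.05·(-11.27, -5) = (-0.4815, -0.25)
(a₄, b₄) = (-0.4815, -0.25) − 0.05·(-7.889, -2.5) = (-0.08705, -0.125)
b = -0.125

-0.125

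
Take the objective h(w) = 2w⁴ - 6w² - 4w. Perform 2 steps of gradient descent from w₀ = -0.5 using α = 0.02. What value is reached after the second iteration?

-0.54230272

h′(w) = 8w³ - 12w - 4
w₁ = -0.5 − 0.02·1 = -0.52
w₂ = -0.52 − 0.02·1.115136 = -0.54230272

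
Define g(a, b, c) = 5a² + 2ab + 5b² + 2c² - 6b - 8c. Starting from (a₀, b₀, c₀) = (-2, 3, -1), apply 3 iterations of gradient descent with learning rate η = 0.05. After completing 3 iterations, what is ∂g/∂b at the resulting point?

3.864

∇g = (10a + 2b, 2a + 10b - 6, 4c - 8)
Step 1: at (-2, 3, -1), ∇g = (-14, 20, -12) → (-2, 3, -1) − 0.05·(-14, 20, -12) = (-1.3, 2, -0.4)
Step 2: at (-1.3, 2, -0.4), ∇g = (-9, 11.4, -9.6) → (-1.3, 2, -0.4) − 0.05·(-9, 11.4, -9.6) = (-0.85, 1.43, 0.08)
Step 3: at (-0.85, 1.43, 0.08), ∇g = (-5.64, 6.6, -7.68) → (-0.85, 1.43, 0.08) − 0.05·(-5.64, 6.6, -7.68) = (-0.568, 1.1, 0.464)
∂g/∂b at (-0.568, 1.1, 0.464) = 3.864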